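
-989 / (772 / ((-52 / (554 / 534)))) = 3432819 / 53461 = 64.21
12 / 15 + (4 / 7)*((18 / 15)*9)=244 / 35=6.97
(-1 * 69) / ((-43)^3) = 69 / 79507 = 0.00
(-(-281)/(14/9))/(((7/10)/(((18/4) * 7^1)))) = 113805/14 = 8128.93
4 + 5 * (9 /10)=17 /2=8.50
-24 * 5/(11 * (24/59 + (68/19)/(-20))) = -672600/14047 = -47.88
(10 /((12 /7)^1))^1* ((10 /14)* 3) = 25 /2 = 12.50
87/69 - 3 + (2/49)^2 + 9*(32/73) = 8900020/4031279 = 2.21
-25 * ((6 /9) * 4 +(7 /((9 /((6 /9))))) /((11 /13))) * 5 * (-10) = 1217500 /297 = 4099.33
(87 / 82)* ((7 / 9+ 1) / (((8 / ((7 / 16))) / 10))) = 1015 / 984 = 1.03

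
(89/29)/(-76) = -89/2204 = -0.04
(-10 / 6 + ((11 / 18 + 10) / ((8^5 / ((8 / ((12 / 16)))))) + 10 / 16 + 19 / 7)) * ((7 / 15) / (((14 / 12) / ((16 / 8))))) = 648761 / 483840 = 1.34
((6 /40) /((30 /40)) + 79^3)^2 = 6077191318416 /25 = 243087652736.64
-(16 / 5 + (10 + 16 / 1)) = -146 / 5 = -29.20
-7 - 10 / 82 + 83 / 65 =-15577 / 2665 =-5.85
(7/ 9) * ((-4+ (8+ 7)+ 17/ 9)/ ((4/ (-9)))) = -203/ 9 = -22.56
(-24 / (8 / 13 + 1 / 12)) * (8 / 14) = -14976 / 763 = -19.63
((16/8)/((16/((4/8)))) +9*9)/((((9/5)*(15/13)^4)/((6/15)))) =37043617/3645000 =10.16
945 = 945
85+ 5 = 90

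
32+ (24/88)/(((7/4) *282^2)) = 16328929/510279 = 32.00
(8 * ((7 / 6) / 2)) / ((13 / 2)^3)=112 / 6591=0.02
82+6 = 88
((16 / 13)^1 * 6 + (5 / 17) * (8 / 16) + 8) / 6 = 6865 / 2652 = 2.59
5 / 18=0.28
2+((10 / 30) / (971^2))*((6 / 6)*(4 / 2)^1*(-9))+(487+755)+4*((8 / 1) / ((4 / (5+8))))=1270949662 / 942841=1348.00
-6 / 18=-1 / 3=-0.33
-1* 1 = -1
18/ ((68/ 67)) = 603/ 34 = 17.74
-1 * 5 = -5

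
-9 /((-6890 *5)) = 0.00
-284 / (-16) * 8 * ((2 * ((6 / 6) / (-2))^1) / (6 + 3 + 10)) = -7.47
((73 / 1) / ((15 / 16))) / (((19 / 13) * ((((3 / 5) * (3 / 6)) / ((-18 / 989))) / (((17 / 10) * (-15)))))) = 82.42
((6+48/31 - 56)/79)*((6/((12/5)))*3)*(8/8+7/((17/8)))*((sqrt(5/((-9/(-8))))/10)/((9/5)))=-274115*sqrt(10)/374697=-2.31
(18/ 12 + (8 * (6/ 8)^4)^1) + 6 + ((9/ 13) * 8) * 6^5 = 17920077/ 416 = 43077.11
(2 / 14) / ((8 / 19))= 19 / 56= 0.34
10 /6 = 5 /3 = 1.67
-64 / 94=-32 / 47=-0.68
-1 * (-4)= 4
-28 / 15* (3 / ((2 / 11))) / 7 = -22 / 5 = -4.40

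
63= 63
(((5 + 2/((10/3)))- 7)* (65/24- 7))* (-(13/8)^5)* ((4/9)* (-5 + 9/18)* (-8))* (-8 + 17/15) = 27573332059/3686400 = 7479.75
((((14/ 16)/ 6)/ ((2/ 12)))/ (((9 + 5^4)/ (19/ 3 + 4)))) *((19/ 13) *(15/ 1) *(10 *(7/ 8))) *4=721525/ 65936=10.94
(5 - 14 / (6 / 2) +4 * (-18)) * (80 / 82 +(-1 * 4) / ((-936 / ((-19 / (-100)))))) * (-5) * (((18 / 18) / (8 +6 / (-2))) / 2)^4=40281497 / 1151280000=0.03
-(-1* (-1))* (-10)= 10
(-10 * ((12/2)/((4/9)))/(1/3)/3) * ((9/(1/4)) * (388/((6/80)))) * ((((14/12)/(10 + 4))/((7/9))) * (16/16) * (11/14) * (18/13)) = -1866823200/637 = -2930648.67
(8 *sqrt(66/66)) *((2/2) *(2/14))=8/7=1.14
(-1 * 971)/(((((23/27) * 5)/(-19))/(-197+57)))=-606410.61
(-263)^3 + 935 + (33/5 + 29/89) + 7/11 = -89042519223/4895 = -18190504.44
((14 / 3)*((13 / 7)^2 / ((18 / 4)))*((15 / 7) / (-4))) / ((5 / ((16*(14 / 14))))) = -2704 / 441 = -6.13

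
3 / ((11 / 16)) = 48 / 11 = 4.36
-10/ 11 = -0.91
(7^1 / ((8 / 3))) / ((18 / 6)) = 7 / 8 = 0.88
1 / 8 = 0.12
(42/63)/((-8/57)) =-19/4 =-4.75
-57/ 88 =-0.65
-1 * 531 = -531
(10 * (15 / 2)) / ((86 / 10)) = 375 / 43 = 8.72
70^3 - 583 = 342417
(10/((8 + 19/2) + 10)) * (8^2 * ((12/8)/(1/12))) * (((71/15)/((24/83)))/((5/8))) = 3017216/275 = 10971.69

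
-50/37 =-1.35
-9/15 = -3/5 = -0.60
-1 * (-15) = 15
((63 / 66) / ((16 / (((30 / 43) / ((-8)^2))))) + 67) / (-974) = -32451899 / 471758848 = -0.07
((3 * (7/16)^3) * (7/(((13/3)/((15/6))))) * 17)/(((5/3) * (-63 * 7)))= -2499/106496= -0.02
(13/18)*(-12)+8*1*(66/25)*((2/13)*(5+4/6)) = 9502/975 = 9.75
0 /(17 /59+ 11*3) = 0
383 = 383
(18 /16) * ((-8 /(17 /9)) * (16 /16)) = -81 /17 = -4.76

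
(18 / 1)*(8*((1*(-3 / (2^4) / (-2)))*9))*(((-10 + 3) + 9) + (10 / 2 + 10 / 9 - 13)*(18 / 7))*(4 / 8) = -13365 / 14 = -954.64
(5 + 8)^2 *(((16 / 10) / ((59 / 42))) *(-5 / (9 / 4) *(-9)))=227136 / 59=3849.76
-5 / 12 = -0.42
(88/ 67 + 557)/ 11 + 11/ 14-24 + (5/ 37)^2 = 389290787/ 14125342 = 27.56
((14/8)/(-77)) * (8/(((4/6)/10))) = -30/11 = -2.73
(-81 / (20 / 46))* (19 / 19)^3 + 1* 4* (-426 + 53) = -1678.30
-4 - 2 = -6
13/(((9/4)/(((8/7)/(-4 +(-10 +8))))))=-1.10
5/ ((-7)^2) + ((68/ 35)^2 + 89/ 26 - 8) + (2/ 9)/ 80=-799651/ 1146600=-0.70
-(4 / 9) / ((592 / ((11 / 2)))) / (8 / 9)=-11 / 2368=-0.00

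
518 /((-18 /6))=-172.67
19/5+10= 69/5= 13.80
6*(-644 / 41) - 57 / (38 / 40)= -6324 / 41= -154.24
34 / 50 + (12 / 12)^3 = 42 / 25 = 1.68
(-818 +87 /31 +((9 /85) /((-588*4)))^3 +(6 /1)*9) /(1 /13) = -90783121192784394881 /9174167371264000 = -9895.52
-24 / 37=-0.65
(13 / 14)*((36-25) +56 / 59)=9165 / 826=11.10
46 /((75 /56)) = 2576 /75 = 34.35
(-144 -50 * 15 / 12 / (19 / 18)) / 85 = -2.39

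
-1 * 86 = -86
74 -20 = 54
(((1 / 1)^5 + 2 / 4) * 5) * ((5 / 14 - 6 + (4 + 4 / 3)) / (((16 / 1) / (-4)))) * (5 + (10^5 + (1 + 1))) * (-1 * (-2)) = 6500455 / 56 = 116079.55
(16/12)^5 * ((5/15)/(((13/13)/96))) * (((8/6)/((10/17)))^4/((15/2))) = 87578116096/184528125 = 474.61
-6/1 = -6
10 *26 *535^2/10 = 7441850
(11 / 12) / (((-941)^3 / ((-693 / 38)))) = 2541 / 126652118392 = 0.00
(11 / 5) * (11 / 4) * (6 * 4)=726 / 5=145.20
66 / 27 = 22 / 9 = 2.44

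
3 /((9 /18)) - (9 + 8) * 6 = -96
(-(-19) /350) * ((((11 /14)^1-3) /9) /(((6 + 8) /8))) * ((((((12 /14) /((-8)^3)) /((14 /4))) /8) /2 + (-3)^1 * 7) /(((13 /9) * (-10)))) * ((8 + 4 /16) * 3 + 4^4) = -278786020113 /89493913600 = -3.12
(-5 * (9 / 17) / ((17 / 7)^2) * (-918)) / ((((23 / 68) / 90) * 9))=4762800 / 391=12181.07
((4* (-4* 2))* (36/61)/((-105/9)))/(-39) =-1152/27755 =-0.04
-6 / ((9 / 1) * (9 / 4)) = -8 / 27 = -0.30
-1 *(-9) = 9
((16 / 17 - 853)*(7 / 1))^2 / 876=10280946025 / 253164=40609.83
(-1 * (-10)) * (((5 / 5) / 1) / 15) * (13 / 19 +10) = 406 / 57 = 7.12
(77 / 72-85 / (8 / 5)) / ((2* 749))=-937 / 26964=-0.03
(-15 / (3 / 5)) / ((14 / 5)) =-125 / 14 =-8.93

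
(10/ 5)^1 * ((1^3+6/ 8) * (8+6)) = 49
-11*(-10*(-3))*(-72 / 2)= 11880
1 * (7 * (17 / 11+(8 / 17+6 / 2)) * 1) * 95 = 623770 / 187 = 3335.67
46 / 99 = 0.46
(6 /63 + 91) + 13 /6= 3917 /42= 93.26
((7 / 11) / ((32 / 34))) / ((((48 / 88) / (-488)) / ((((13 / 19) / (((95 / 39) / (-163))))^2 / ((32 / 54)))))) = -446180343310611 / 208513600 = -2139814.11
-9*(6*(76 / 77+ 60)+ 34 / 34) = -254277 / 77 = -3302.30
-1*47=-47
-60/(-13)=60/13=4.62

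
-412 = -412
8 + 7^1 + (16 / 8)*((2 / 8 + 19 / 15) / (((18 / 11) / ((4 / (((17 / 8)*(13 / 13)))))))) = 42433 / 2295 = 18.49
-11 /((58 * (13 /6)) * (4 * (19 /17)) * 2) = -561 /57304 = -0.01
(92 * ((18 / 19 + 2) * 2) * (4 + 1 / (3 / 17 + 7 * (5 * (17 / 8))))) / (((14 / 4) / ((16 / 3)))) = 638918656 / 192641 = 3316.63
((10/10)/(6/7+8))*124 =14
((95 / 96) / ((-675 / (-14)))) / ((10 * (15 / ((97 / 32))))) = 12901 / 31104000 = 0.00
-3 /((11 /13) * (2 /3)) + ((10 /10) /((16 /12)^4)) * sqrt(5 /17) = -5.15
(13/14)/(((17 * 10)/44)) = 143/595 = 0.24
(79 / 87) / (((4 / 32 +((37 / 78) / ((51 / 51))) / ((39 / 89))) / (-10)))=-3204240 / 426097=-7.52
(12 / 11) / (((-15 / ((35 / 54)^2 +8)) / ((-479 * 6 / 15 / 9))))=23521774 / 1804275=13.04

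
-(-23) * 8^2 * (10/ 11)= 14720/ 11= 1338.18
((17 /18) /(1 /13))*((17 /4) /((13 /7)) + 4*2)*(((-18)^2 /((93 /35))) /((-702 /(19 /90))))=-1209635 /261144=-4.63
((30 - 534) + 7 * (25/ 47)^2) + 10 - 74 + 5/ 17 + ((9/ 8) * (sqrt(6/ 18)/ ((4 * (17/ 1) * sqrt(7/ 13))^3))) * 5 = -565.73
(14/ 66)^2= 49/ 1089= 0.04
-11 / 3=-3.67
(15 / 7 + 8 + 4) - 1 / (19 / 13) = 1790 / 133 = 13.46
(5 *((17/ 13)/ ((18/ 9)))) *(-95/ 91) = -8075/ 2366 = -3.41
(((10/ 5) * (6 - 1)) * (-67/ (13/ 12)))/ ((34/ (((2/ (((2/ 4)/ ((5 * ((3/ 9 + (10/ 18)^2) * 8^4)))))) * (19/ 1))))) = -8342732800/ 459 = -18175888.45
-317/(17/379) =-120143/17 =-7067.24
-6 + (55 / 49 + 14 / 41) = -9113 / 2009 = -4.54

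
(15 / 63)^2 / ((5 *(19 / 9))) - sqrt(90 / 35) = 5 / 931 - 3 *sqrt(14) / 7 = -1.60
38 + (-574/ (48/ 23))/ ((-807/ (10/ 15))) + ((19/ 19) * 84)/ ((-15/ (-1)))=6366341/ 145260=43.83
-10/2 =-5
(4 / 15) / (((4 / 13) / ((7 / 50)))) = 91 / 750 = 0.12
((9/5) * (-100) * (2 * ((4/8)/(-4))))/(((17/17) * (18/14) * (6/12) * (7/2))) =20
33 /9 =11 /3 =3.67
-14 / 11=-1.27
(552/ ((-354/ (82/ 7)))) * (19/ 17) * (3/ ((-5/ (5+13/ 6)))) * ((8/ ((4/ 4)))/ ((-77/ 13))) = -320499296/ 2703085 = -118.57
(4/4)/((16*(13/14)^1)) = 7/104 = 0.07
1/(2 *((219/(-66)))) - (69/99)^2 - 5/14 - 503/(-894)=-35732771/82915371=-0.43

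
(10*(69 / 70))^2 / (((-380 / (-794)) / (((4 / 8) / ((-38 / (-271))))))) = 512221707 / 707560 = 723.93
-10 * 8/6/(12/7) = -70/9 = -7.78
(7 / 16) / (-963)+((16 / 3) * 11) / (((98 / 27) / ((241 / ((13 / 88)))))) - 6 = 258745214453 / 9814896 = 26362.50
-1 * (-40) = 40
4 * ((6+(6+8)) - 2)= 72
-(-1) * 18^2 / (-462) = -54 / 77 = -0.70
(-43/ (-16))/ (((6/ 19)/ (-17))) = -13889/ 96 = -144.68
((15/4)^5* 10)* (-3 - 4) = -51910.40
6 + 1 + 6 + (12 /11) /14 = 1007 /77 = 13.08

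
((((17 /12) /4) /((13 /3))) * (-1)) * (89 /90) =-1513 /18720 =-0.08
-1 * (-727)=727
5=5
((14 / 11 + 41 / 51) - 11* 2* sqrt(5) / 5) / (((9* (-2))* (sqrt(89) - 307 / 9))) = -3377* sqrt(5) / 435200 - 99* sqrt(445) / 435200 + 699* sqrt(89) / 6510592 + 71531 / 19531776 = -0.02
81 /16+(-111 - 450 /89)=-158055 /1424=-110.99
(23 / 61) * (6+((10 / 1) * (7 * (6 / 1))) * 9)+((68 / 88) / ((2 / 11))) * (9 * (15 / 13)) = 1471.64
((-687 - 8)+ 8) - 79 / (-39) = -26714 / 39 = -684.97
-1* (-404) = 404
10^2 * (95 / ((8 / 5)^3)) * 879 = 260953125 / 128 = 2038696.29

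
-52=-52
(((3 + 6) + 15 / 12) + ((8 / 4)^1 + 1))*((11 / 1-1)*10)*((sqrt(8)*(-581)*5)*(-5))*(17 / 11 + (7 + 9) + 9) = 11239445000*sqrt(2) / 11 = 1444997777.50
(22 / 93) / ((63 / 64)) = 1408 / 5859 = 0.24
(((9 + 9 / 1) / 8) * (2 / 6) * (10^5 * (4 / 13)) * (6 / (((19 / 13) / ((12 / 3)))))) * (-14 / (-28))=189473.68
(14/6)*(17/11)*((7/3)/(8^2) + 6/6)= 23681/6336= 3.74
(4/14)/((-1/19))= -5.43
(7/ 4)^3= 343/ 64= 5.36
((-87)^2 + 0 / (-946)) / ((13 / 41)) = 310329 / 13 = 23871.46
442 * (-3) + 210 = -1116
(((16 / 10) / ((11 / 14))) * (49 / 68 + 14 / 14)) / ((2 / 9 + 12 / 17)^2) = 1127763 / 277255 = 4.07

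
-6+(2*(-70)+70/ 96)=-6973/ 48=-145.27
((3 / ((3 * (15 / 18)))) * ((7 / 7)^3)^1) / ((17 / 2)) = 12 / 85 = 0.14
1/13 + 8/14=59/91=0.65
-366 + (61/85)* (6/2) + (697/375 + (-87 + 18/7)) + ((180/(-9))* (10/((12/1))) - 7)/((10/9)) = -41743739/89250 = -467.72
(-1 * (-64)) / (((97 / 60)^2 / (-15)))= -3456000 / 9409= -367.31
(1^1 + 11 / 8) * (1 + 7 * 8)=1083 / 8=135.38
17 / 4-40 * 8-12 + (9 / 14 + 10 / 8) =-2281 / 7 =-325.86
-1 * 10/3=-3.33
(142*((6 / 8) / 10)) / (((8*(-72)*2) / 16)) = -71 / 480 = -0.15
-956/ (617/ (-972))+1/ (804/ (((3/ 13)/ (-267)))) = 864397624279/ 573950676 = 1506.05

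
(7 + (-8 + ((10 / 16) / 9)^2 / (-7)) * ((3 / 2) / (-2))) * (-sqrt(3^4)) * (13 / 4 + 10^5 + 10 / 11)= -2767789910111 / 236544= -11700951.66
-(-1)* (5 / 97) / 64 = 0.00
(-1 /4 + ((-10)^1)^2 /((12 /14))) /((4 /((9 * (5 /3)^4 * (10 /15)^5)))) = 1746250 /6561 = 266.16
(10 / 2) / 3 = 5 / 3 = 1.67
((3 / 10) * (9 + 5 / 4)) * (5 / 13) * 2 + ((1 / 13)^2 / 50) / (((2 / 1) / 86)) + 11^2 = 2084961 / 16900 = 123.37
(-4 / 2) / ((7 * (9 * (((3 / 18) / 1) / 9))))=-1.71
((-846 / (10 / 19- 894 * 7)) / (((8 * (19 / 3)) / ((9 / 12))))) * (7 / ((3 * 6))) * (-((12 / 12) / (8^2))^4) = -2961 / 63829656469504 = -0.00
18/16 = 9/8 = 1.12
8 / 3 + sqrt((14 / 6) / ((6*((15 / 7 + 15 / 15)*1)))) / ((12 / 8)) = 7*sqrt(11) / 99 + 8 / 3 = 2.90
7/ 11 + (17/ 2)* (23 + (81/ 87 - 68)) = -119290/ 319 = -373.95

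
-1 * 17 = -17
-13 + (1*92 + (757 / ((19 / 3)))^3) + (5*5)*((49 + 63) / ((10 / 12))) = 11736136612 / 6859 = 1711056.51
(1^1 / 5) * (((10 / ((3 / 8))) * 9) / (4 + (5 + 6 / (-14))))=28 / 5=5.60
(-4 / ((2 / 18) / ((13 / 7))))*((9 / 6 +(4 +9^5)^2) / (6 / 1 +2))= -816018093657 / 28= -29143503344.89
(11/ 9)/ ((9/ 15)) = 55/ 27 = 2.04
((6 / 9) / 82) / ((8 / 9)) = 3 / 328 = 0.01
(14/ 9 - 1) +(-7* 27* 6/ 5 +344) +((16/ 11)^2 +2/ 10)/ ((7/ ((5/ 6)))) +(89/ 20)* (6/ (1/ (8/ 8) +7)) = 121.37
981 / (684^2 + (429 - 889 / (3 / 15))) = 981 / 463840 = 0.00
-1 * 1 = -1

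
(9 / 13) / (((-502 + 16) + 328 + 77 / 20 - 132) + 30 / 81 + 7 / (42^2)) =-8505 / 3510754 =-0.00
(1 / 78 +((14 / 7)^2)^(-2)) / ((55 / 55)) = 47 / 624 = 0.08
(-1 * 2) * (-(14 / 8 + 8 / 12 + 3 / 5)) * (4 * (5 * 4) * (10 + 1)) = 15928 / 3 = 5309.33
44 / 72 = 11 / 18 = 0.61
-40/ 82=-20/ 41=-0.49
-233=-233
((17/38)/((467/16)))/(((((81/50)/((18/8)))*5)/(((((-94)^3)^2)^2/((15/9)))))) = 32362581407369229600309248/26619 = 1215769991636396168162.19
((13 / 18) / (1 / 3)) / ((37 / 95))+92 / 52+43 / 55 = 1287953 / 158730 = 8.11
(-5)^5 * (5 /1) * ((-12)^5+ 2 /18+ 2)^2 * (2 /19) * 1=-156725668811281250 /1539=-101836042112593.40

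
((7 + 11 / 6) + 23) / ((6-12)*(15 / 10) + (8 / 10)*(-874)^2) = 955 / 18332754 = 0.00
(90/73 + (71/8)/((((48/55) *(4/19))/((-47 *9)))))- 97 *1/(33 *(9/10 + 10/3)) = -1066845602555/52214272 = -20432.07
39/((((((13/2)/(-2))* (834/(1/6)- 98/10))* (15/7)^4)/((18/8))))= -2401/9364125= -0.00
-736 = -736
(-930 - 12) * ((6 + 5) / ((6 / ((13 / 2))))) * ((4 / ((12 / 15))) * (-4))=224510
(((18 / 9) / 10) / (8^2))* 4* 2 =1 / 40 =0.02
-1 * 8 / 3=-8 / 3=-2.67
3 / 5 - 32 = -157 / 5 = -31.40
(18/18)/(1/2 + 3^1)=2/7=0.29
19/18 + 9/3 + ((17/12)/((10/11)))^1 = 2021/360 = 5.61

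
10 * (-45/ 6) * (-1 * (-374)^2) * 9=94416300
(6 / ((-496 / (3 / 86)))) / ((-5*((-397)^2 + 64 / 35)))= 0.00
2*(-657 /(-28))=657 /14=46.93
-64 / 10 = -32 / 5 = -6.40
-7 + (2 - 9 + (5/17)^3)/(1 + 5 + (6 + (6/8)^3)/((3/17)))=-95495807/13328969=-7.16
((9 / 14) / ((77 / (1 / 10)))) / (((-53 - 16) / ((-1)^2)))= -3 / 247940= -0.00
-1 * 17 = -17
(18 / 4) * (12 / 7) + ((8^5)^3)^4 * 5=53637343930306110042542145950260821426655869276426076214 / 7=7662477704329444291791735000000000000000000000000000000.00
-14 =-14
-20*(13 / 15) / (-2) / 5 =26 / 15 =1.73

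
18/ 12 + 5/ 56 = 1.59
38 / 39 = 0.97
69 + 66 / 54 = 632 / 9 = 70.22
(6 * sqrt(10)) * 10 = 60 * sqrt(10) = 189.74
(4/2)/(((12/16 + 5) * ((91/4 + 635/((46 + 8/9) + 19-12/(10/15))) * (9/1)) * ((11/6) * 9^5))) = 27584/2782358115471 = 0.00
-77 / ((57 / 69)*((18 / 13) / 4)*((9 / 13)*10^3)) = -299299 / 769500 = -0.39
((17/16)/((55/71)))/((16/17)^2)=1.55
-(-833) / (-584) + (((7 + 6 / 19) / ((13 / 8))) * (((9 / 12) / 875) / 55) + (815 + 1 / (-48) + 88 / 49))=237724127344477 / 291561270000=815.35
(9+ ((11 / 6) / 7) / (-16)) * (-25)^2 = 3773125 / 672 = 5614.77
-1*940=-940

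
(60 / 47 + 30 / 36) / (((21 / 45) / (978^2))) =203252850 / 47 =4324528.72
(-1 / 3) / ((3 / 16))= -16 / 9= -1.78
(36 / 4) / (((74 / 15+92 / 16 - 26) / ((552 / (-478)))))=149040 / 219641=0.68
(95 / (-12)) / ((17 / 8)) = -190 / 51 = -3.73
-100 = -100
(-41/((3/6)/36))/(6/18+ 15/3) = -1107/2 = -553.50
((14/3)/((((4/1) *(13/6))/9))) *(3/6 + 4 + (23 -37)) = -1197/26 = -46.04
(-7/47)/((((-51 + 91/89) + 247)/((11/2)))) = -0.00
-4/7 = -0.57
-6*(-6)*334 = 12024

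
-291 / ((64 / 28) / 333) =-678321 / 16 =-42395.06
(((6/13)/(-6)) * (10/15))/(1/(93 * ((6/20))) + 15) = -186/54535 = -0.00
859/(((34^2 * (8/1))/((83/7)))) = 71297/64736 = 1.10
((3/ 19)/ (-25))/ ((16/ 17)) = -0.01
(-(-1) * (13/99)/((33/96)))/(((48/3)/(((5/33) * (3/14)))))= 65/83853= 0.00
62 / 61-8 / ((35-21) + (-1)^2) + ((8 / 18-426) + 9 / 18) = -2330903 / 5490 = -424.57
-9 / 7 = -1.29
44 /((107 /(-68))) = -27.96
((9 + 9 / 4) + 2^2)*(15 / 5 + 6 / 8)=57.19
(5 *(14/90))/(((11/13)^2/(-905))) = -983.12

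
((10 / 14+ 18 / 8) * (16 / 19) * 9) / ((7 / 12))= 35856 / 931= 38.51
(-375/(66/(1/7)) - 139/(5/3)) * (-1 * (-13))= -842959/770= -1094.75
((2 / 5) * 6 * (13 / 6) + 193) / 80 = 991 / 400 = 2.48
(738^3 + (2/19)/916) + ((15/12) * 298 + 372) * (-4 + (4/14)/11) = 269324394929231/670054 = 401944313.34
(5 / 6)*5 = 25 / 6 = 4.17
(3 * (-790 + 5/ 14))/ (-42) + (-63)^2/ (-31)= -435219/ 6076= -71.63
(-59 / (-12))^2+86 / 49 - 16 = 70057 / 7056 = 9.93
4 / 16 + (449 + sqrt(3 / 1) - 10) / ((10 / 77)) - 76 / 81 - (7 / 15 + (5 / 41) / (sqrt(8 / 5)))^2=-7* sqrt(10) / 246 + 77* sqrt(3) / 10 + 92028078817 / 27232200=3392.63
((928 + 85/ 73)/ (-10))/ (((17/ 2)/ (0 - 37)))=2509673/ 6205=404.46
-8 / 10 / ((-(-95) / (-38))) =8 / 25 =0.32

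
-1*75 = -75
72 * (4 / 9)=32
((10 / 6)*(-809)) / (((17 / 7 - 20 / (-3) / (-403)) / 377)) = -4301926265 / 20413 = -210744.44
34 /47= 0.72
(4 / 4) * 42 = 42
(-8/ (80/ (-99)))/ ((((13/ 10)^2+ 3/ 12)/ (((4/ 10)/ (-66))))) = -3/ 97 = -0.03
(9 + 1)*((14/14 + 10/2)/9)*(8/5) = 10.67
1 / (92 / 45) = 45 / 92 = 0.49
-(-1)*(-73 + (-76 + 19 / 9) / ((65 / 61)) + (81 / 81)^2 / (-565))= -9409627 / 66105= -142.34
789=789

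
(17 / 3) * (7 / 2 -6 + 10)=85 / 2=42.50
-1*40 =-40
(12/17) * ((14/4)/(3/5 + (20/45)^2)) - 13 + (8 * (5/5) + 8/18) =-72041/49419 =-1.46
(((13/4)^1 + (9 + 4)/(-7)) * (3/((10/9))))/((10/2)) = 1053/1400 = 0.75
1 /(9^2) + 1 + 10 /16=1061 /648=1.64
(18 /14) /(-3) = -3 /7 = -0.43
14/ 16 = 7/ 8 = 0.88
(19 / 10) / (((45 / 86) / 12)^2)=1124192 / 1125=999.28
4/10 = 2/5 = 0.40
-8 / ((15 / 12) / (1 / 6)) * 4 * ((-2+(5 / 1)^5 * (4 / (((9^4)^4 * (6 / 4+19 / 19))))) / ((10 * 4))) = 29648323021589456 / 138976514163888075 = 0.21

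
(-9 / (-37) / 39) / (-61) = -3 / 29341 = -0.00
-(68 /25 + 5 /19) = -1417 /475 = -2.98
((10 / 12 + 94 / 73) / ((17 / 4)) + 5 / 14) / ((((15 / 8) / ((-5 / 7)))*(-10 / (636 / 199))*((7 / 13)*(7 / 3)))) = 245984024 / 2964742795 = 0.08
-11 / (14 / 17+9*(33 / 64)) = -11968 / 5945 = -2.01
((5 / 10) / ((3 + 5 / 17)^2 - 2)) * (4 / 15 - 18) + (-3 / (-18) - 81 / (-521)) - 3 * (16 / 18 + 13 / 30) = -92882633 / 19990770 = -4.65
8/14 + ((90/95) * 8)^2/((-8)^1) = -16700/2527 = -6.61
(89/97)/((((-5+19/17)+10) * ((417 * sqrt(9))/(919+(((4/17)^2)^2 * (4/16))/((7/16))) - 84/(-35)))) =4064611082605/101933856932232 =0.04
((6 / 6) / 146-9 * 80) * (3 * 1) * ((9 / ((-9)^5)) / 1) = 105119 / 319302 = 0.33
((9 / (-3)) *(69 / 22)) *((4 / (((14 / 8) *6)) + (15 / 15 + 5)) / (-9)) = 6.67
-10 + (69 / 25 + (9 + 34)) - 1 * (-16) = 1294 / 25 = 51.76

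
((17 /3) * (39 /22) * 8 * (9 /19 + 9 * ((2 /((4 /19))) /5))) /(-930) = -245973 /161975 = -1.52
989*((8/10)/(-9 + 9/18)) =-7912/85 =-93.08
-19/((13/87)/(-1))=1653/13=127.15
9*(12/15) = 36/5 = 7.20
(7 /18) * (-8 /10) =-14 /45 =-0.31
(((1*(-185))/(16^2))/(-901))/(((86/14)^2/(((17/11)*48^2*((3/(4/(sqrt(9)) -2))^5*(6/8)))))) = -14452537995/137979776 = -104.74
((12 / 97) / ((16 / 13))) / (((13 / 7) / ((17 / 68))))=21 / 1552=0.01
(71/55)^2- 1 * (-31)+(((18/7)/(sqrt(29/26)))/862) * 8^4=36864 * sqrt(754)/87493+98816/3025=44.24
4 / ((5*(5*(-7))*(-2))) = 2 / 175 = 0.01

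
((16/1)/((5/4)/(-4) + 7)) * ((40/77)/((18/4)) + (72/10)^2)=230432768/1853775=124.30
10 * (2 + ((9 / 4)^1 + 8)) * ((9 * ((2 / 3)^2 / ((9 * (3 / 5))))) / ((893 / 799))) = 81.19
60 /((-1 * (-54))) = 10 /9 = 1.11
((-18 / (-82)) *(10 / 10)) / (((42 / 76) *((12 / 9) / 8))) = 2.38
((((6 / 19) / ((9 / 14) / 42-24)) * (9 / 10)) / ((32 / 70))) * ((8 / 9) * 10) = -6860 / 29773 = -0.23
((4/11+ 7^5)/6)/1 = 61627/22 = 2801.23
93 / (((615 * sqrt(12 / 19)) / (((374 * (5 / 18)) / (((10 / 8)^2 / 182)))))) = 8440432 * sqrt(57) / 27675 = 2302.58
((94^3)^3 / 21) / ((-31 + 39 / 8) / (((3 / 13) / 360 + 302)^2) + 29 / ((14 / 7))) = 1881793503606341.73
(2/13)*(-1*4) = -8/13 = -0.62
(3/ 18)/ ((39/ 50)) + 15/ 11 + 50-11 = 52223/ 1287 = 40.58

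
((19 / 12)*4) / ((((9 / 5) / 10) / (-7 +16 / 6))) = -12350 / 81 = -152.47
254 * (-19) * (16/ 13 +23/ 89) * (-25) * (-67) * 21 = -252797830.29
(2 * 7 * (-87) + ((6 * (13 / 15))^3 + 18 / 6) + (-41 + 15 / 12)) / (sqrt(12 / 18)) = -557071 * sqrt(6) / 1000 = -1364.54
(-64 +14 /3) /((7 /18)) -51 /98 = -15003 /98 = -153.09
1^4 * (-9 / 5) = -9 / 5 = -1.80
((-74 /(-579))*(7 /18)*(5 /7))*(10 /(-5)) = -370 /5211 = -0.07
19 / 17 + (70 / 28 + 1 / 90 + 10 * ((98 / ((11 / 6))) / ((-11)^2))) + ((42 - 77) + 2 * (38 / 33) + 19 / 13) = -306947272 / 13236795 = -23.19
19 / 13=1.46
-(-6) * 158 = 948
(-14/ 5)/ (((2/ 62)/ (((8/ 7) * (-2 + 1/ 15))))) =14384/ 75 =191.79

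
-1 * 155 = -155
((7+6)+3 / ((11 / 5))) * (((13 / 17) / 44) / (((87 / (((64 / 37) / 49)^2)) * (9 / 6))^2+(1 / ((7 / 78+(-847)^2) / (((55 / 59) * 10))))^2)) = 375618793894406060560722427904 / 16501882916327924004070530646798157800737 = 0.00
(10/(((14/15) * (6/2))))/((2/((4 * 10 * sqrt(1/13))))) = 500 * sqrt(13)/91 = 19.81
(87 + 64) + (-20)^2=551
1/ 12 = 0.08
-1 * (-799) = 799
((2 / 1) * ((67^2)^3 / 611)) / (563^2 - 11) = 90458382169 / 96830669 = 934.19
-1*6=-6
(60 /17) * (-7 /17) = -420 /289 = -1.45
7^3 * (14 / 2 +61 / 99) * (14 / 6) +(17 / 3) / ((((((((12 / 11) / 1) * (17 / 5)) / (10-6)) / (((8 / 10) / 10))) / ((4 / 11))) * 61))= 6095.47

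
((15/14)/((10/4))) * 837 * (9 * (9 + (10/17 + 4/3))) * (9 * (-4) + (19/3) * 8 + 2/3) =64336842/119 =540645.73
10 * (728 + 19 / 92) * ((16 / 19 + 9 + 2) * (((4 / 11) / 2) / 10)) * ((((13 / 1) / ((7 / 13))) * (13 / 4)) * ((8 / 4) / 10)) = 24604.97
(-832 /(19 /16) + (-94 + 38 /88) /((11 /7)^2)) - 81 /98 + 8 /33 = -10990469827 /14869932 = -739.11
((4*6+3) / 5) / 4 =27 / 20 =1.35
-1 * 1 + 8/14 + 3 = 2.57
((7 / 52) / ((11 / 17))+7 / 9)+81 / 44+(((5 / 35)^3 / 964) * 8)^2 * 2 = 24859078178318 / 8794291809303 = 2.83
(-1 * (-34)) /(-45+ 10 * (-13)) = -34 /175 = -0.19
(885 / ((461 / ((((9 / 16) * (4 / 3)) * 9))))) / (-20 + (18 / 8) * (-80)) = -0.06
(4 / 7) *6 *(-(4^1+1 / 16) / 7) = -195 / 98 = -1.99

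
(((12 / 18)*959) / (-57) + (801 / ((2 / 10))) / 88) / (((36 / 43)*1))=22191053 / 541728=40.96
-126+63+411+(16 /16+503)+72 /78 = 11088 /13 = 852.92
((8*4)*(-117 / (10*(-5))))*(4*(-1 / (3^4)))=-832 / 225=-3.70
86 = 86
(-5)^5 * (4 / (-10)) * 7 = 8750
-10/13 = -0.77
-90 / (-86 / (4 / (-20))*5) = -9 / 215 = -0.04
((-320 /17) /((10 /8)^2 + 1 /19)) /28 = -24320 /58429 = -0.42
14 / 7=2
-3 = -3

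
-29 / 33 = -0.88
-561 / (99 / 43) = -731 / 3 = -243.67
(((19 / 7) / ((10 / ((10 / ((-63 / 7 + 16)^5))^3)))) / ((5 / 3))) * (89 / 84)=8455 / 232630513987207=0.00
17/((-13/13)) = -17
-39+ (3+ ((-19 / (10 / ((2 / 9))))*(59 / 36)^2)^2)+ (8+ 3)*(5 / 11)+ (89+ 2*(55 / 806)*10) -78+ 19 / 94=-1104652999142539 / 64422553478400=-17.15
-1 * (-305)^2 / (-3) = 93025 / 3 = 31008.33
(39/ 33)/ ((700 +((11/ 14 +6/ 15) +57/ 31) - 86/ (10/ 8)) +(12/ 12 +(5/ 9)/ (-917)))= 33259590/ 17876932403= 0.00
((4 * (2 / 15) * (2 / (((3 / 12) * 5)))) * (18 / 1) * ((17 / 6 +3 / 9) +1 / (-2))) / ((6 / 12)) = 2048 / 25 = 81.92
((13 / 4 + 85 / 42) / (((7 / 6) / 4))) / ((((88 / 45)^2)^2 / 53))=96278574375 / 1469253632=65.53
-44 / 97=-0.45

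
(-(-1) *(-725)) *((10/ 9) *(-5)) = 36250/ 9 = 4027.78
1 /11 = 0.09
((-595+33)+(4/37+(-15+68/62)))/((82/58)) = -19152673/47027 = -407.27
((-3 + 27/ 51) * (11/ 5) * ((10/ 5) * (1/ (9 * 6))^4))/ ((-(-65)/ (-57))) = 1463/ 1304982900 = 0.00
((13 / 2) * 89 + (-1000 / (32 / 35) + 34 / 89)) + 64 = -160509 / 356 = -450.87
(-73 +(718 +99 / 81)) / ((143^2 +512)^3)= 5816 / 82885488873129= 0.00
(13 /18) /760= 13 /13680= 0.00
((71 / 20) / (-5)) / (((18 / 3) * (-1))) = 0.12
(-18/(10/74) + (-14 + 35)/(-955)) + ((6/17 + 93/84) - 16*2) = -74442887/454580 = -163.76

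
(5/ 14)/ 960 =1/ 2688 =0.00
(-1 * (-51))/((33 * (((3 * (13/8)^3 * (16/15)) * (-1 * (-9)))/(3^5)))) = 73440/24167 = 3.04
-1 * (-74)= 74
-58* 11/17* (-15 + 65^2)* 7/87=-648340/51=-12712.55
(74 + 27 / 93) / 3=2303 / 93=24.76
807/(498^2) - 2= -2.00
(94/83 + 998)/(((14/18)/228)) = 170168256/581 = 292888.56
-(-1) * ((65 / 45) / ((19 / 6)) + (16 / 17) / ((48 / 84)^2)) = 3.34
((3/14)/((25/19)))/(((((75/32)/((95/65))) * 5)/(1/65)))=5776/18484375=0.00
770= 770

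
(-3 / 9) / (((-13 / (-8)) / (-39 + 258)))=-584 / 13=-44.92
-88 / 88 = -1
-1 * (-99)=99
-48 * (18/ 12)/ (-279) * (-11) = -88/ 31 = -2.84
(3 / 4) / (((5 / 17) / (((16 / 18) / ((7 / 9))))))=102 / 35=2.91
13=13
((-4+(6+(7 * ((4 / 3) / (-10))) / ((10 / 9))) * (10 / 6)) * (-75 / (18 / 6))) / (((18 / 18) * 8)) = -115 / 8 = -14.38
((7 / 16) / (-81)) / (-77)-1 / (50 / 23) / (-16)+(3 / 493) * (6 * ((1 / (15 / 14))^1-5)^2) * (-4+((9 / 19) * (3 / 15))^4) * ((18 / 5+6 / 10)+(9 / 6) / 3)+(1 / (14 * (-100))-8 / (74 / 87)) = -45196338935459754607 / 2180368396552500000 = -20.73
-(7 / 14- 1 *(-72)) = -145 / 2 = -72.50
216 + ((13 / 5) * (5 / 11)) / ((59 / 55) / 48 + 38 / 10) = 2182776 / 10091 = 216.31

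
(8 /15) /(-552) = -1 /1035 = -0.00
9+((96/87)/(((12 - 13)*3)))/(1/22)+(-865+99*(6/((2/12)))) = 234892/87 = 2699.91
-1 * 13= -13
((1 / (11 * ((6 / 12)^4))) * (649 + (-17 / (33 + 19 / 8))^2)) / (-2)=-415970056 / 880979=-472.17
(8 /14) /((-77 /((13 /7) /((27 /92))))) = -0.05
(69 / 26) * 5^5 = 215625 / 26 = 8293.27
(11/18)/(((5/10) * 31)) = 11/279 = 0.04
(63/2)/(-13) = -63/26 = -2.42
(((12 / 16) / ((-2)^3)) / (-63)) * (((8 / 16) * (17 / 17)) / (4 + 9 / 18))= 1 / 6048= 0.00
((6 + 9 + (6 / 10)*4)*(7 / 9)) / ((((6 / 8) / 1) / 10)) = 1624 / 9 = 180.44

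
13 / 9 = 1.44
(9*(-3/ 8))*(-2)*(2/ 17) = 27/ 34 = 0.79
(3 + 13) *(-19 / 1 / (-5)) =304 / 5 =60.80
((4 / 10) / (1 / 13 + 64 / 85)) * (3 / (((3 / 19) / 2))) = 16796 / 917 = 18.32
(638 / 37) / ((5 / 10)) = 1276 / 37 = 34.49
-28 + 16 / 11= -292 / 11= -26.55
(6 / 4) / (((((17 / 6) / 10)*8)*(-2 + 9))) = 45 / 476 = 0.09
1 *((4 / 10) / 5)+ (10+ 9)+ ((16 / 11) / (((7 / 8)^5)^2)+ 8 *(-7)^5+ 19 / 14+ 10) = -20883682893560919 / 155361386950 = -134420.03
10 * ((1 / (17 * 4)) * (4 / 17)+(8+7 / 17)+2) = 104.15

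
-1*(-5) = 5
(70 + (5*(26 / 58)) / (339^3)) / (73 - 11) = 79085184635 / 70046877762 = 1.13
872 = 872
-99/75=-33/25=-1.32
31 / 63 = 0.49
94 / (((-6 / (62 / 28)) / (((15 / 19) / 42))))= -7285 / 11172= -0.65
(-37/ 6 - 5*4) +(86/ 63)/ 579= -1908791/ 72954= -26.16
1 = 1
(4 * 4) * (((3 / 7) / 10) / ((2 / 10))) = 24 / 7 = 3.43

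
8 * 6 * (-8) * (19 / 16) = -456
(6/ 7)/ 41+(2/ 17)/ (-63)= 0.02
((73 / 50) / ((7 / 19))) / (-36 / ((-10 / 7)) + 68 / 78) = 0.15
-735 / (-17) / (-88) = -735 / 1496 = -0.49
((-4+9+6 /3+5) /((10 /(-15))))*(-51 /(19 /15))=13770 /19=724.74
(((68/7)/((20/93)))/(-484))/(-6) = 527/33880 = 0.02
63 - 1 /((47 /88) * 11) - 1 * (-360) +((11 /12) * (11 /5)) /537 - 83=339.83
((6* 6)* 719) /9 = 2876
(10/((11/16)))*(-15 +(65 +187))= 37920/11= 3447.27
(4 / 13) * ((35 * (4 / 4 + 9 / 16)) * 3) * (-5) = -13125 / 52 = -252.40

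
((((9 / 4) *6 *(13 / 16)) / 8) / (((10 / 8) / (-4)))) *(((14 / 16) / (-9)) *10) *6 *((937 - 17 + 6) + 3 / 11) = 8344791 / 352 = 23706.79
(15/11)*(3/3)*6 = 90/11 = 8.18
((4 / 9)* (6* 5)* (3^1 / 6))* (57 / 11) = 380 / 11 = 34.55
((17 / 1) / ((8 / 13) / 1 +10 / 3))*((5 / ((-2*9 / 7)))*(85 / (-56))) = 93925 / 7392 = 12.71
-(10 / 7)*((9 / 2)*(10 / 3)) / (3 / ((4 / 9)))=-200 / 63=-3.17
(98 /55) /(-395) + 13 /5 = 56387 /21725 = 2.60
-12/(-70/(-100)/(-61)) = 7320/7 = 1045.71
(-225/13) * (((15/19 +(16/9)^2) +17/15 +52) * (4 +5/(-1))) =2196280/2223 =987.98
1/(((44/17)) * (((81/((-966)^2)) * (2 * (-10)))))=-440657/1980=-222.55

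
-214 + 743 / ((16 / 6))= 517 / 8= 64.62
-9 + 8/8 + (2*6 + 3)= 7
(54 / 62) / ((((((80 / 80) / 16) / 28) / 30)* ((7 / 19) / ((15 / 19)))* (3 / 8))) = 2073600 / 31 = 66890.32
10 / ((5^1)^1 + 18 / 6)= 5 / 4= 1.25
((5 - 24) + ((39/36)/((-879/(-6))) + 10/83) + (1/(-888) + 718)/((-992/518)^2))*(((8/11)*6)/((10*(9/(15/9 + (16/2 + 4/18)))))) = 2260727428958717/26653655128320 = 84.82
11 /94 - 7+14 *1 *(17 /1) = 231.12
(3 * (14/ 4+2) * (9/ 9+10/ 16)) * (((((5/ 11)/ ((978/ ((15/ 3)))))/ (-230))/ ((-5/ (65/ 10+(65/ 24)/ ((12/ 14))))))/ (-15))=-18083/ 518261760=-0.00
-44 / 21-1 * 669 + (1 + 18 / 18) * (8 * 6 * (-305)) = -628973 / 21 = -29951.10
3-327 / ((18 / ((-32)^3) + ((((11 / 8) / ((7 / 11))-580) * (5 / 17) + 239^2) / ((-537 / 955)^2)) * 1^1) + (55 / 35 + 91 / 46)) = 6983451428585233029 / 2329226658199505111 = 3.00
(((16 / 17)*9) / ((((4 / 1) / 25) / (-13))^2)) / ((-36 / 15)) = -1584375 / 68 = -23299.63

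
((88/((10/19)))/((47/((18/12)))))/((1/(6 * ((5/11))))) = 684/47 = 14.55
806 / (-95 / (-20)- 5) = -3224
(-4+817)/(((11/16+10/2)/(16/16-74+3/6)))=-10363.52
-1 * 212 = -212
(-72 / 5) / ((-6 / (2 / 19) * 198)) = 4 / 3135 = 0.00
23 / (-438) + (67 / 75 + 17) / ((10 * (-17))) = -48947 / 310250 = -0.16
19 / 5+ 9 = 64 / 5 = 12.80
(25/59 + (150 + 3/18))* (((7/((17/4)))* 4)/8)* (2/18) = 373163/27081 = 13.78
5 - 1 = 4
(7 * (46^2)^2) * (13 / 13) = 31342192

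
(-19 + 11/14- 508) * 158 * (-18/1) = 1496553.43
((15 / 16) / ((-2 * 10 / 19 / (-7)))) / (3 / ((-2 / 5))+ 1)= -399 / 416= -0.96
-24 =-24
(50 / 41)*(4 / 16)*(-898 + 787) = -2775 / 82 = -33.84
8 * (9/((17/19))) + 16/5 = 7112/85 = 83.67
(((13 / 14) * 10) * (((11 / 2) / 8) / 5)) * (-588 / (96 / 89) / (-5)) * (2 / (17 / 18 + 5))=801801 / 17120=46.83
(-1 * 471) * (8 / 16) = -471 / 2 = -235.50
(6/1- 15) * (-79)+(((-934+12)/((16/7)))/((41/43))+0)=94447/328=287.95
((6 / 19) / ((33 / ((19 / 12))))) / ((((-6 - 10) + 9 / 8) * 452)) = -1 / 443751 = -0.00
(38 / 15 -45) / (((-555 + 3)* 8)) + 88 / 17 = 5.19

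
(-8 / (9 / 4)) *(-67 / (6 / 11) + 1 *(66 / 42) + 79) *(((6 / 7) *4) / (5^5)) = 0.16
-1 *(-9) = 9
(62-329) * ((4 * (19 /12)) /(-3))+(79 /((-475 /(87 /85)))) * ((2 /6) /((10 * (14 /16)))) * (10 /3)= 477900547 /847875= 563.65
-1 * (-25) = 25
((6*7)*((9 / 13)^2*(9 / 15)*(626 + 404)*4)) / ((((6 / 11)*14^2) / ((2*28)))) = 4405104 / 169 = 26065.70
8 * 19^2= 2888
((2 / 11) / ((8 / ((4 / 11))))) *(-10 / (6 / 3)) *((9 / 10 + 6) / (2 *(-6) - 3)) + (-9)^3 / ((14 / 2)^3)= -874201 / 415030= -2.11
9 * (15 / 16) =135 / 16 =8.44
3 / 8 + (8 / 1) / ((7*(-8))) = 13 / 56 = 0.23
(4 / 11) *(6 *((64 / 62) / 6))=128 / 341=0.38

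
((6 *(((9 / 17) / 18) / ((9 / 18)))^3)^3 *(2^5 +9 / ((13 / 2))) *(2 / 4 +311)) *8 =233610048 / 1541642394461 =0.00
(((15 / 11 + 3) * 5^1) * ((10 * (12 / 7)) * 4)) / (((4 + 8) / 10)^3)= 200000 / 231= 865.80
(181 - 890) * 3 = -2127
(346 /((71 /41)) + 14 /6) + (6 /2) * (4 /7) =303941 /1491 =203.85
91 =91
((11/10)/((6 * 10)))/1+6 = 3611/600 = 6.02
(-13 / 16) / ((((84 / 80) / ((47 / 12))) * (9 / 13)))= -4.38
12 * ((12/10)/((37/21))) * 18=27216/185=147.11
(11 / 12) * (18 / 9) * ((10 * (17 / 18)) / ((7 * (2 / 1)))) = 935 / 756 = 1.24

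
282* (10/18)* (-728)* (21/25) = -479024/5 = -95804.80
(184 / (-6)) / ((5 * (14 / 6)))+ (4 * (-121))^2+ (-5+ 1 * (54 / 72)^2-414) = 130947563 / 560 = 233834.93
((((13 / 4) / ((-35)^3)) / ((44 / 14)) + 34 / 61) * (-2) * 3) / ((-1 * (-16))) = -54975621 / 263032000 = -0.21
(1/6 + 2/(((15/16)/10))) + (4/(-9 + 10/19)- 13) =2585/322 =8.03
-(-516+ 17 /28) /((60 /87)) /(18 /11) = 456.70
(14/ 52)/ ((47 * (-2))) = -7/ 2444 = -0.00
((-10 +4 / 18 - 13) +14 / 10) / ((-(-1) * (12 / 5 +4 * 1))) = -3.34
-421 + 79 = -342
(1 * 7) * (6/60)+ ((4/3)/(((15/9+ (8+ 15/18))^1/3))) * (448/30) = 6.39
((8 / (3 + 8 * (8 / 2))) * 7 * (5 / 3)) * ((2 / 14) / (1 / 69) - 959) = -53152 / 21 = -2531.05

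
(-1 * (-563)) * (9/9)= 563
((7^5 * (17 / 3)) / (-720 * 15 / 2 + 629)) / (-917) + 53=99415976 / 1875003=53.02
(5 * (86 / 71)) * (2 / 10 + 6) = 2666 / 71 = 37.55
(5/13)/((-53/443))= -2215/689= -3.21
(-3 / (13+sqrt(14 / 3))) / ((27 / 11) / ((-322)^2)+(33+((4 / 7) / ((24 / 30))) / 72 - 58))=184764888 / 19455738689 - 61588296*sqrt(42) / 252924602957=0.01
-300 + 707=407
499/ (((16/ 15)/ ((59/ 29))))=441615/ 464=951.76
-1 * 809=-809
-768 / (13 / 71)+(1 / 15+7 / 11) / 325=-224927884 / 53625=-4194.46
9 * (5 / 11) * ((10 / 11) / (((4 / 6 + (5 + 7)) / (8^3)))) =345600 / 2299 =150.33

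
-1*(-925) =925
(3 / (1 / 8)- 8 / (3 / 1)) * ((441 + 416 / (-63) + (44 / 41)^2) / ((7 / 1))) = 2952057280 / 2223963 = 1327.39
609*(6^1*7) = 25578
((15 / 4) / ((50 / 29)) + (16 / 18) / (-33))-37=-414041 / 11880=-34.85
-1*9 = -9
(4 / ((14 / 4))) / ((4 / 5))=10 / 7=1.43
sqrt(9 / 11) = 3*sqrt(11) / 11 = 0.90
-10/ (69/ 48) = -160/ 23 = -6.96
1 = 1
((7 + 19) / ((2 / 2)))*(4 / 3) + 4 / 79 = 8228 / 237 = 34.72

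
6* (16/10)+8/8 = 53/5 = 10.60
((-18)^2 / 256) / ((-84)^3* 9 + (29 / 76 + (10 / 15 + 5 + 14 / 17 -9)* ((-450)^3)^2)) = -0.00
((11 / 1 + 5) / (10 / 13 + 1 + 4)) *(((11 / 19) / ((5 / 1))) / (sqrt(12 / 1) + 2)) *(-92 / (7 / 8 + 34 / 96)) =841984 / 140125 - 841984 *sqrt(3) / 140125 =-4.40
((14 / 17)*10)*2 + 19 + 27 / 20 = 12519 / 340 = 36.82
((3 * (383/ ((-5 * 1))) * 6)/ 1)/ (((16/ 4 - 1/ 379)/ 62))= -53998404/ 2525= -21385.51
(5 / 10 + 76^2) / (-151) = -11553 / 302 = -38.25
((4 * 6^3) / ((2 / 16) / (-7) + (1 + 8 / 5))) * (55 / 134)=2217600 / 16147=137.34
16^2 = 256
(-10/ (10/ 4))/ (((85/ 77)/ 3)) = -924/ 85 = -10.87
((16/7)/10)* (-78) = -624/35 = -17.83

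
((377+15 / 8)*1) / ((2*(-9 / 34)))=-51527 / 72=-715.65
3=3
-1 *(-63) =63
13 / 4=3.25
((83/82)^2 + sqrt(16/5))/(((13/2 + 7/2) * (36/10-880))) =-sqrt(5)/10955-6889/58929136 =-0.00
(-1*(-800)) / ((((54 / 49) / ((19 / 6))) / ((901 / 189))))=23966600 / 2187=10958.66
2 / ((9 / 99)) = 22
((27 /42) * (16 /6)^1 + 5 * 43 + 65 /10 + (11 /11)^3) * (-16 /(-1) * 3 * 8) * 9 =5424192 /7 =774884.57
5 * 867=4335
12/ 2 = 6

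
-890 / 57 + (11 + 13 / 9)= -3.17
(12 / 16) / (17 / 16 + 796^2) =0.00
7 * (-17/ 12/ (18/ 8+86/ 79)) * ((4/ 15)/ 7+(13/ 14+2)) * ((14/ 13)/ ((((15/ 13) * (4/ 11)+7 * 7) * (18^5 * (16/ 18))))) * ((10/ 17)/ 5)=-3789709/ 281760475881600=-0.00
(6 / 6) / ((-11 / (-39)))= 39 / 11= 3.55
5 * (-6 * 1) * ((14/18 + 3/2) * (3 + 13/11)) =-9430/33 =-285.76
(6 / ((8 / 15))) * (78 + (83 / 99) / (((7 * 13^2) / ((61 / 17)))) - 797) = -1789395035 / 221221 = -8088.72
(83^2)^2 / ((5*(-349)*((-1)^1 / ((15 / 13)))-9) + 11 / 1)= 142374963 / 4543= 31339.42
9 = 9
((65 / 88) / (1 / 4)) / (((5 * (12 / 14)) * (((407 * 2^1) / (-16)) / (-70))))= 12740 / 13431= 0.95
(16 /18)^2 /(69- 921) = -16 /17253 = -0.00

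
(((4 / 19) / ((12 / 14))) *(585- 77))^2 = 50580544 / 3249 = 15568.03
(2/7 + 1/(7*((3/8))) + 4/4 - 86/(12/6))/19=-124/57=-2.18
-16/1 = -16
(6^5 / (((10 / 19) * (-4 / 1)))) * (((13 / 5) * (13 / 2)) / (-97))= 1560546 / 2425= 643.52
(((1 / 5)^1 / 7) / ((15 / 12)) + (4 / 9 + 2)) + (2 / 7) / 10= 3931 / 1575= 2.50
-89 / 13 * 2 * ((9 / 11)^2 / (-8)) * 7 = 50463 / 6292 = 8.02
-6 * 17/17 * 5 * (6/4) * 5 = -225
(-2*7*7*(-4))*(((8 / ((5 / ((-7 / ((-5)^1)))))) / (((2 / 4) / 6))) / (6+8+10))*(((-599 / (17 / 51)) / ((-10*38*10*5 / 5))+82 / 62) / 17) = 290187604 / 6258125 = 46.37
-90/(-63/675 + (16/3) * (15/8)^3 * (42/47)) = -5076000/1766611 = -2.87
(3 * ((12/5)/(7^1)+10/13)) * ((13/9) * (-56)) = -4048/15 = -269.87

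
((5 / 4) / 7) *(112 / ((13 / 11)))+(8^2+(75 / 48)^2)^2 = 3775396973 / 851968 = 4431.38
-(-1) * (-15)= -15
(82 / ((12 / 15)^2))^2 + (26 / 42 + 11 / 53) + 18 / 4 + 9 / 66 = 12867082387 / 783552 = 16421.48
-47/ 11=-4.27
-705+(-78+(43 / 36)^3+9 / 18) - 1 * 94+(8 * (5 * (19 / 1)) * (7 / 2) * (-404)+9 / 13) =-652329418217 / 606528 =-1075514.10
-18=-18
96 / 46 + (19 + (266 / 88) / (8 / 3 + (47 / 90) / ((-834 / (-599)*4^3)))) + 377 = 56378492436 / 141222323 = 399.22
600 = 600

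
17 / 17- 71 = -70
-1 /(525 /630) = -6 /5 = -1.20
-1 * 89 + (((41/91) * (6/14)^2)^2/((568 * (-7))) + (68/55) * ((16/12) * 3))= -365464521318543/4347944681080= -84.05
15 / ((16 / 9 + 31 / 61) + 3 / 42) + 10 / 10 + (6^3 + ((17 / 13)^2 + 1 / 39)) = 2067831011 / 9186333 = 225.10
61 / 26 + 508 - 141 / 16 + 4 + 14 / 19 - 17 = 1933597 / 3952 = 489.27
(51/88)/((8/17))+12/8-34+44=8963/704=12.73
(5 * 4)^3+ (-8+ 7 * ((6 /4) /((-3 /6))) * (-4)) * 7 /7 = 8076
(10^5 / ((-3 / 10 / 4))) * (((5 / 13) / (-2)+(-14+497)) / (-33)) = 25106000000 / 1287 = 19507381.51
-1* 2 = -2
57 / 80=0.71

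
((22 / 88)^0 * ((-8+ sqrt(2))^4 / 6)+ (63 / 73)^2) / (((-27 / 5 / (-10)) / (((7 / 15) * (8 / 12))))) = 181.06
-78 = -78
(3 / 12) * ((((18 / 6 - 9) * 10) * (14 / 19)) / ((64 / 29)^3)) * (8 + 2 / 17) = -8.35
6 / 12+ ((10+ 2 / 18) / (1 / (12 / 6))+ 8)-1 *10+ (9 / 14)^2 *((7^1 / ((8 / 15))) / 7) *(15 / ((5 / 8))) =65831 / 1764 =37.32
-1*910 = -910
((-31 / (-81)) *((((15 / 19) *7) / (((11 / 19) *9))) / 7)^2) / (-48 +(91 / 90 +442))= 7750 / 348435351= 0.00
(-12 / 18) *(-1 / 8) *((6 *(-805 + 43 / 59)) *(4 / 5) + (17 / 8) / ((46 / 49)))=-418850329 / 1302720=-321.52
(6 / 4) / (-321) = -1 / 214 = -0.00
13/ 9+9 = 94/ 9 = 10.44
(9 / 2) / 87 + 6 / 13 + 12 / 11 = 13305 / 8294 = 1.60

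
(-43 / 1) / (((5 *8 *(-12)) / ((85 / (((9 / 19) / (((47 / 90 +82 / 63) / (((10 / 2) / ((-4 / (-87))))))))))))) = 5319487 / 19731600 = 0.27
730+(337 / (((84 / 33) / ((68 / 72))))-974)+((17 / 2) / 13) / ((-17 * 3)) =-779525 / 6552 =-118.98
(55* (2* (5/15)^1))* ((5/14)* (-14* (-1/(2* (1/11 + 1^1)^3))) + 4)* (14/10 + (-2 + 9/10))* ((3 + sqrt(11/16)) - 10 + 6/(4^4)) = -400.70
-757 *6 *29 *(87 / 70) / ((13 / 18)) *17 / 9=-194810922 / 455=-428155.87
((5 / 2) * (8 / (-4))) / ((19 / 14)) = -3.68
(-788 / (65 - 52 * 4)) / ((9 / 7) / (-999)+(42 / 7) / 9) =612276 / 73931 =8.28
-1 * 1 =-1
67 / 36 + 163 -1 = 5899 / 36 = 163.86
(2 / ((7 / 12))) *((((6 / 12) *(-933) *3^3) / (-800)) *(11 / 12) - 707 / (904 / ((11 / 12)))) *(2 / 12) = 29757013 / 3796800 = 7.84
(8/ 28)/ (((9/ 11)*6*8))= 11/ 1512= 0.01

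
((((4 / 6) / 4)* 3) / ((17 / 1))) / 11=1 / 374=0.00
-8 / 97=-0.08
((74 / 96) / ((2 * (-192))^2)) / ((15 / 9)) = 37 / 11796480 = 0.00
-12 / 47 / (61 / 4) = -48 / 2867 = -0.02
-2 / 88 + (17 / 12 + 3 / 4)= 283 / 132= 2.14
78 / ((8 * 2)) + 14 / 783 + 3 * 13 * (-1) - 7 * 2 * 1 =-301343 / 6264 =-48.11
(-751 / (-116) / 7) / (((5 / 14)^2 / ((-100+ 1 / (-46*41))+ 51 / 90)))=-721.00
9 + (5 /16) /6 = 869 /96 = 9.05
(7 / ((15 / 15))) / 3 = 7 / 3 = 2.33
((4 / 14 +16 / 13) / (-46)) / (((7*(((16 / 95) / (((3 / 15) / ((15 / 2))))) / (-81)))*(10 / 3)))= 4617 / 254800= 0.02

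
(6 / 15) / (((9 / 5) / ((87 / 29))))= 2 / 3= 0.67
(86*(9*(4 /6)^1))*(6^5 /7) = 4012416 /7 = 573202.29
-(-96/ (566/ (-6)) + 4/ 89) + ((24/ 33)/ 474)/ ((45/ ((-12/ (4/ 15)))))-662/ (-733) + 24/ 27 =105100043762/ 144391857291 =0.73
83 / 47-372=-17401 / 47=-370.23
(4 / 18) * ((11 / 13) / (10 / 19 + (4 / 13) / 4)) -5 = -6287 / 1341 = -4.69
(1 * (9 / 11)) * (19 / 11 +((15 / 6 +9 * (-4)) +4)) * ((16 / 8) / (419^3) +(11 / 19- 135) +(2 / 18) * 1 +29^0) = 512285344462021 / 169114575641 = 3029.22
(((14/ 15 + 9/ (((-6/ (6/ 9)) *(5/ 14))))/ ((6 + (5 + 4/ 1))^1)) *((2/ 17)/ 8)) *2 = -14/ 3825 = -0.00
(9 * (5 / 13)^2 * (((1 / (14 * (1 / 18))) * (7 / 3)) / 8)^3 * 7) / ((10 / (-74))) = -314685 / 86528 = -3.64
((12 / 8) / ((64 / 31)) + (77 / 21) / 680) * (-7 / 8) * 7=-1170659 / 261120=-4.48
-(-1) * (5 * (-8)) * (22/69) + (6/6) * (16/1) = 224/69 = 3.25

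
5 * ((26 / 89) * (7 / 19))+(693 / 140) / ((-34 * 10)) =6020591 / 11498800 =0.52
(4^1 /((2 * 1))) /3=2 /3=0.67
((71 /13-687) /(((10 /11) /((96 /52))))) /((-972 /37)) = 721204 /13689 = 52.68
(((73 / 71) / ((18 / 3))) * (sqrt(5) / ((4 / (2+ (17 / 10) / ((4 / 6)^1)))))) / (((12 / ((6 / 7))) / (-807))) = -255281 * sqrt(5) / 22720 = -25.12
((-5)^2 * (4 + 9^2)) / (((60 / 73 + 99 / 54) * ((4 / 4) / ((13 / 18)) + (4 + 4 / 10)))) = 30249375 / 218644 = 138.35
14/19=0.74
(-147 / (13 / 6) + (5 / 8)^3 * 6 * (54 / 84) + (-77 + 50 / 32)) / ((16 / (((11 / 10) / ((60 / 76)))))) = -1386087373 / 111820800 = -12.40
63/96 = 21/32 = 0.66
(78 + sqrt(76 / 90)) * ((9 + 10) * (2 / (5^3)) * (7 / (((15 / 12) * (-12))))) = -6916 / 625 -266 * sqrt(190) / 28125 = -11.20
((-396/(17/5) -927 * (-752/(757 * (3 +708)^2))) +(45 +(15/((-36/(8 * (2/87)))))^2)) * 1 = -390985455378067/5471167338909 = -71.46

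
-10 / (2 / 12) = -60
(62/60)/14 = 31/420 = 0.07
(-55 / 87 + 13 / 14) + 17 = 21067 / 1218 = 17.30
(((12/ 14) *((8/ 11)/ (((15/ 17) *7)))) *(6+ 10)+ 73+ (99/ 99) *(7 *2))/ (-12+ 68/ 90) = -2149353/ 272734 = -7.88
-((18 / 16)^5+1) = -91817 / 32768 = -2.80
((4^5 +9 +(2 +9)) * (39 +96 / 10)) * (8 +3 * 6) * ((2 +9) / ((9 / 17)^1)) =137050056 / 5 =27410011.20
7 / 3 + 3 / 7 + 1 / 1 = 79 / 21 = 3.76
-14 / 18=-7 / 9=-0.78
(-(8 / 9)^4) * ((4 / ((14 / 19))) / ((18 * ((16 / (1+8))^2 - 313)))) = 77824 / 128069991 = 0.00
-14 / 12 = -7 / 6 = -1.17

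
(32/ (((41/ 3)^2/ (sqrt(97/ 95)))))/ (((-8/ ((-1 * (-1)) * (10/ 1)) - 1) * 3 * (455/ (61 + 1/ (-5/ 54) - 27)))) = -3712 * sqrt(9215)/ 217983675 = -0.00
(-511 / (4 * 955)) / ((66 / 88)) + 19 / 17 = 45748 / 48705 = 0.94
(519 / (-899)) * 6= -3114 / 899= -3.46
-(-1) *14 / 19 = 14 / 19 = 0.74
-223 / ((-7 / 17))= 3791 / 7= 541.57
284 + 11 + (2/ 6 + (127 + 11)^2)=19339.33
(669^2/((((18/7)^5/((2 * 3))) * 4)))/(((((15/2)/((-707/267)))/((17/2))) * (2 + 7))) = -10045423746757/5045146560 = -1991.11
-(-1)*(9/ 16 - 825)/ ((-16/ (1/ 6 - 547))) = -14426557/ 512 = -28176.87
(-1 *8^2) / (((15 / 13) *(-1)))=55.47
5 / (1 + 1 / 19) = 19 / 4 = 4.75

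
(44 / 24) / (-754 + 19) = -11 / 4410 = -0.00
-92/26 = -3.54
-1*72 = -72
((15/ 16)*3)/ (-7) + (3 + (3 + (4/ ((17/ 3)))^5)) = 918119523/ 159023984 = 5.77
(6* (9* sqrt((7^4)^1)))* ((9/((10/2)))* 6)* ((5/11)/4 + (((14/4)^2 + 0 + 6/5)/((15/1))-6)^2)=102781505799/137500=747501.86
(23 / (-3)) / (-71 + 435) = -23 / 1092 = -0.02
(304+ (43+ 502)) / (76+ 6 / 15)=11.11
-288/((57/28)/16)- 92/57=-129116/57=-2265.19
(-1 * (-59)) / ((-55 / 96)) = -5664 / 55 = -102.98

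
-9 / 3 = -3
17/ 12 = 1.42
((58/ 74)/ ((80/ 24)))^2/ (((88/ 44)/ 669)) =5063661/ 273800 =18.49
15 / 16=0.94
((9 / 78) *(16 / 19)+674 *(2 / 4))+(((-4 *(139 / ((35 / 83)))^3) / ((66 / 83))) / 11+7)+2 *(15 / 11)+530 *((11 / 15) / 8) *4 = -20986891384769227 / 1281405125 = -16378029.85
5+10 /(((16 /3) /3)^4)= 196645 /32768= 6.00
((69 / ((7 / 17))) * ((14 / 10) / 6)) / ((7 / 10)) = 55.86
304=304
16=16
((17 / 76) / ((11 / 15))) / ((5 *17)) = 3 / 836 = 0.00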